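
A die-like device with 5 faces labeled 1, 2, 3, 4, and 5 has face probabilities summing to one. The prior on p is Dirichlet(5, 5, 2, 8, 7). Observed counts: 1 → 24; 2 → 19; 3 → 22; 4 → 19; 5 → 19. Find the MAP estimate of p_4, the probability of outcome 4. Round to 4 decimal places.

The posterior is Dirichlet(αᵢ + nᵢ) = Dirichlet(29, 24, 24, 27, 26).
For a Dirichlet(a₁,…,a_K) with all aᵢ > 1, the mode has j-th component (aⱼ − 1)/(Σaᵢ − K).
Here Σaᵢ = 130 and K = 5, so p_4 = (27 − 1)/(130 − 5) = 26/125 ≈ 0.2080.

MAP estimate: 0.2080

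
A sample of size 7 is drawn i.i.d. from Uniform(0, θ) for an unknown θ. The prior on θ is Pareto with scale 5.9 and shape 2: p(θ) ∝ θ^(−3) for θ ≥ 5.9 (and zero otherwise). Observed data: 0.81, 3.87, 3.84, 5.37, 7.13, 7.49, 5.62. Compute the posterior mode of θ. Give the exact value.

The Uniform(0, θ) likelihood is θ^(−n) for θ ≥ max(xᵢ), zero otherwise. Here max(xᵢ) = 7.49.
Posterior ∝ θ^(−3) · θ^(−7) = θ^(−10) on θ ≥ max(5.9, 7.49) = 7.49.
This density is strictly decreasing in θ, so the posterior mode lies at the lower boundary of the support.

θ̂_MAP = 7.49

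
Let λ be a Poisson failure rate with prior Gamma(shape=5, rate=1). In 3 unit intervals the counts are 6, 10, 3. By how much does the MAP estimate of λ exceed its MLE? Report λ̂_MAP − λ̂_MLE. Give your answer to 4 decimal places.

MAP − MLE = -0.5833

Σxᵢ = 19. Posterior is Gamma(24, 4); MAP = (24−1)/4 = 23/4 ≈ 5.75000.
MLE = x̄ = 19/3 ≈ 6.33333.
Difference = 23/4 − 19/3 = -7/12 ≈ -0.5833.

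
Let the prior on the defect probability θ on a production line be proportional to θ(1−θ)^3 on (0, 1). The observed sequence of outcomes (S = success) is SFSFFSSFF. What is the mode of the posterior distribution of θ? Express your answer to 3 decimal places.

The prior density ∝ θ(1−θ)^3 is the kernel of Beta(2, 4).
Data: 4 successes in 9 trials (from the sequence). The binomial likelihood contributes θ^4(1−θ)^5, so the posterior is Beta(2+4, 4+5) = Beta(6, 9).
For Beta(a, b) with a, b > 1 the mode is (a−1)/(a+b−2) = 5/13 ≈ 0.385.

θ̂_MAP = 0.385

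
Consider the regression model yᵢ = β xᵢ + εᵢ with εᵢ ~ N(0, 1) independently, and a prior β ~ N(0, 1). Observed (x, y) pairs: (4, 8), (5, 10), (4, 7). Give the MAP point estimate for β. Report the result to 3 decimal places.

log p(β | y) = −Σ(yᵢ − βxᵢ)²/(2·1) − β²/(2·1) + const.
Setting the derivative to zero: Σxᵢ(yᵢ − βxᵢ)/1 − β/1 = 0, so β = Σxᵢyᵢ / (Σxᵢ² + σ²/τ²).
Σxᵢyᵢ = 4·8 + 5·10 + 4·7 = 110; Σxᵢ² = 57; σ²/τ² = 1.
β̂_MAP = 110 / (57 + 1) = 110/58 ≈ 1.897.

β̂_MAP = 1.897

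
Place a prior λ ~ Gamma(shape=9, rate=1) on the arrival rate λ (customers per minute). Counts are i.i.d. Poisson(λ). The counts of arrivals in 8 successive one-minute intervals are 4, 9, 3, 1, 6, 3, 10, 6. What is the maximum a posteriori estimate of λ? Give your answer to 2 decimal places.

λ̂_MAP = 5.56

Σxᵢ = 4+9+3+1+6+3+10+6 = 42, with n = 8.
Posterior ∝ λ^8e^(−1λ) · λ^42e^(−8λ) = λ^50e^(−9λ), i.e. Gamma(shape=51, rate=9).
The mode of a Gamma(a, b) with a ≥ 1 (shape–rate) is (a−1)/b = 50/9 ≈ 5.56.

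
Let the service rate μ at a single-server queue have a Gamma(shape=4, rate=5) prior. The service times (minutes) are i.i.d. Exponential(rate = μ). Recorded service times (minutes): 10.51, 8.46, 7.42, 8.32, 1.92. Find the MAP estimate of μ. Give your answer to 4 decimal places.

μ̂_MAP = 0.1922

The Exponential(rate=μ) likelihood is ∝ μ^n e^(−μΣtᵢ). Here n = 5 and Σtᵢ = 10.51 + 8.46 + 7.42 + 8.32 + 1.92 = 36.63.
Posterior ∝ μ^3e^(−5μ) · μ^5e^(−36.63μ) = μ^8e^(−41.63μ), i.e. Gamma(9, 41.63).
Mode = (a−1)/b = 8/41.63 ≈ 0.1922.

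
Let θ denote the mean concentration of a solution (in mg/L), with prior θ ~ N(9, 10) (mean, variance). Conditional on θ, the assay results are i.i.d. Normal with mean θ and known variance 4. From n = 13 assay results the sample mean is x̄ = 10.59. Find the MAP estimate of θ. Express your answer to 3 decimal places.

n = 13, x̄ = 10.59.
For a Normal prior and Normal likelihood with known variance, the posterior is Normal; its mode equals its mean, the precision-weighted average.
Prior precision 1/σ₀² = 1/10 = 0.1; data precision n/σ² = 13/4 = 3.25.
θ̂ = (0.1·9 + 3.25·10.59) / (0.1 + 3.25) = 35.3175/3.35 = 14127/1340 ≈ 10.543.

θ̂_MAP = 10.543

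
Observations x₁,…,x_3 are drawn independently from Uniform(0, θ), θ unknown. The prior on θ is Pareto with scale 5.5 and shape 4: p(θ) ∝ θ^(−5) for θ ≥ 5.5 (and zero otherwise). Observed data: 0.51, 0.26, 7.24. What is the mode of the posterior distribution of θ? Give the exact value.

The Uniform(0, θ) likelihood is θ^(−n) for θ ≥ max(xᵢ), zero otherwise. Here max(xᵢ) = 7.24.
Posterior ∝ θ^(−5) · θ^(−3) = θ^(−8) on θ ≥ max(5.5, 7.24) = 7.24.
This density is strictly decreasing in θ, so the posterior mode lies at the lower boundary of the support.

θ̂_MAP = 7.24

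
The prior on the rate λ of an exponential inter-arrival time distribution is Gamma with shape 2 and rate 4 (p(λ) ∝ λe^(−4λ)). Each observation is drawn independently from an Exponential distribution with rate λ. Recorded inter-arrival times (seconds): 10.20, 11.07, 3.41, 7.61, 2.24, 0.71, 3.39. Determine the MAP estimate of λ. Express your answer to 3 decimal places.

The Exponential(rate=λ) likelihood is ∝ λ^n e^(−λΣtᵢ). Here n = 7 and Σtᵢ = 10.20 + 11.07 + 3.41 + 7.61 + 2.24 + 0.71 + 3.39 = 38.63.
Posterior ∝ λe^(−4λ) · λ^7e^(−38.63λ) = λ^8e^(−42.63λ), i.e. Gamma(9, 42.63).
Mode = (a−1)/b = 8/42.63 ≈ 0.188.

λ̂_MAP = 0.188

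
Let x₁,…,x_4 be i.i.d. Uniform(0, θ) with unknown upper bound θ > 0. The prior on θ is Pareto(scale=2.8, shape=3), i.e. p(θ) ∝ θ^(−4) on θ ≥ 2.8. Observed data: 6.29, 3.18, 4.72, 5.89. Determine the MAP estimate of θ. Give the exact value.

θ̂_MAP = 6.29

The Uniform(0, θ) likelihood is θ^(−n) for θ ≥ max(xᵢ), zero otherwise. Here max(xᵢ) = 6.29.
Posterior ∝ θ^(−4) · θ^(−4) = θ^(−8) on θ ≥ max(2.8, 6.29) = 6.29.
This density is strictly decreasing in θ, so the posterior mode lies at the lower boundary of the support.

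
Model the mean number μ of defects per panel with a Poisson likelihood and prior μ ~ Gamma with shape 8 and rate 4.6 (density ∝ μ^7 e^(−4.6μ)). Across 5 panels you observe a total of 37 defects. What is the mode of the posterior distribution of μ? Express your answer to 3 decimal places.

μ̂_MAP = 4.583

Σxᵢ = 37, n = 5.
Posterior ∝ μ^7e^(−4.6μ) · μ^37e^(−5μ) = μ^44e^(−9.6μ), i.e. Gamma(shape=45, rate=9.6).
The mode of a Gamma(a, b) with a ≥ 1 (shape–rate) is (a−1)/b = 44/9.6 ≈ 4.583.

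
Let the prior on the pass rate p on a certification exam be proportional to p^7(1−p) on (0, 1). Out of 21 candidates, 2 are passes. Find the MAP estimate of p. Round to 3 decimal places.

The prior density ∝ p^7(1−p)^1 is the kernel of Beta(8, 2).
Data: 2 successes in 21 trials. The binomial likelihood contributes p^2(1−p)^19, so the posterior is Beta(8+2, 2+19) = Beta(10, 21).
For Beta(a, b) with a, b > 1 the mode is (a−1)/(a+b−2) = 9/29 ≈ 0.310.

p̂_MAP = 0.310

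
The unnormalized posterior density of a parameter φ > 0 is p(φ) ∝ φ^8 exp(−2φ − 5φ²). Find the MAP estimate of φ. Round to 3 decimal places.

φ̂_MAP = 0.800

ℓ'(φ) = 8/φ − 2 − 10φ. Setting this to zero and multiplying by φ: 10φ² + 2φ − 8 = 0.
φ = (−2 + √(2² + 4·10·8)) / (2·10) = (−2 + √324) / 20 = (−2 + 18)/20 = 4/5.
ℓ''(φ) = −8/φ² − 10 < 0, confirming a maximum.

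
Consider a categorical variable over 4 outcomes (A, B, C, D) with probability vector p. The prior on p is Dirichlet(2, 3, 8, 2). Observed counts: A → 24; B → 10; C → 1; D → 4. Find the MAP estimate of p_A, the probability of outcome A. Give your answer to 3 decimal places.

The posterior is Dirichlet(αᵢ + nᵢ) = Dirichlet(26, 13, 9, 6).
For a Dirichlet(a₁,…,a_K) with all aᵢ > 1, the mode has j-th component (aⱼ − 1)/(Σaᵢ − K).
Here Σaᵢ = 54 and K = 4, so p_A = (26 − 1)/(54 − 4) = 25/50 ≈ 0.500.

MAP estimate of p_A = 0.500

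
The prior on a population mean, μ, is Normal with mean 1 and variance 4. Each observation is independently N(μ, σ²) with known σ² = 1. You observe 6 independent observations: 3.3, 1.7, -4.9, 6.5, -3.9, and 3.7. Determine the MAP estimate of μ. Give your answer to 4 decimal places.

n = 6; x̄ = (3.3 + 1.7 + (-4.9) + 6.5 + (-3.9) + 3.7)/6 = 6.4/6 = 16/15 ≈ 1.0667.
For a Normal prior and Normal likelihood with known variance, the posterior is Normal; its mode equals its mean, the precision-weighted average.
Prior precision 1/σ₀² = 1/4 = 0.25; data precision n/σ² = 6/1 = 6.
μ̂ = (0.25·1 + 6·(16/15)) / (0.25 + 6) = 6.65/6.25 = 1.0640.

μ̂_MAP = 1.0640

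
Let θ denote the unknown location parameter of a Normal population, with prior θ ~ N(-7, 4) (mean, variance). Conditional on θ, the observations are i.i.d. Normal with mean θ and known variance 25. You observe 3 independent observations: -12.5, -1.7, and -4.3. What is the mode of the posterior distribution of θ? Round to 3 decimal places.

n = 3; x̄ = ((-12.5) + (-1.7) + (-4.3))/3 = -18.5/3 = -37/6 ≈ -6.1667.
For a Normal prior and Normal likelihood with known variance, the posterior is Normal; its mode equals its mean, the precision-weighted average.
Prior precision 1/σ₀² = 1/4 = 0.25; data precision n/σ² = 3/25 = 0.12.
θ̂ = (0.25·(-7) + 0.12·(-37/6)) / (0.25 + 0.12) = (-2.49)/0.37 = -249/37 ≈ -6.730.

θ̂_MAP = -6.730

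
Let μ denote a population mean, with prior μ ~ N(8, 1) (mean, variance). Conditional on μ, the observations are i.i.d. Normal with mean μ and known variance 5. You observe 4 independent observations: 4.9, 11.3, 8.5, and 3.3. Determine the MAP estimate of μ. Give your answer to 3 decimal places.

n = 4; x̄ = (4.9 + 11.3 + 8.5 + 3.3)/4 = 28/4 = 7.
For a Normal prior and Normal likelihood with known variance, the posterior is Normal; its mode equals its mean, the precision-weighted average.
Prior precision 1/σ₀² = 1/1 = 1; data precision n/σ² = 4/5 = 0.8.
μ̂ = (1·8 + 0.8·7) / (1 + 0.8) = 13.6/1.8 = 68/9 ≈ 7.556.

μ̂_MAP = 7.556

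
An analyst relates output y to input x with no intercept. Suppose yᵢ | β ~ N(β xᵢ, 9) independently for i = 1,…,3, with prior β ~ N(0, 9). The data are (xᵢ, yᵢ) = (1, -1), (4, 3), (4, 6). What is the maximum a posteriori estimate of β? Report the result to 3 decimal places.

log p(β | y) = −Σ(yᵢ − βxᵢ)²/(2·9) − β²/(2·9) + const.
Setting the derivative to zero: Σxᵢ(yᵢ − βxᵢ)/9 − β/9 = 0, so β = Σxᵢyᵢ / (Σxᵢ² + σ²/τ²).
Σxᵢyᵢ = 1·(-1) + 4·3 + 4·6 = 35; Σxᵢ² = 33; σ²/τ² = 1.
β̂_MAP = 35 / (33 + 1) = 35/34 ≈ 1.029.

β̂_MAP = 1.029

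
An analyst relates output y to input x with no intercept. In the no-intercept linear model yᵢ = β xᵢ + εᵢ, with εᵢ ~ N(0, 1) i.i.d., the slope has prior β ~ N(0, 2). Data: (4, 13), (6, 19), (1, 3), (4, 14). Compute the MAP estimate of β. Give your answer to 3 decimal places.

log p(β | y) = −Σ(yᵢ − βxᵢ)²/(2·1) − β²/(2·2) + const.
Setting the derivative to zero: Σxᵢ(yᵢ − βxᵢ)/1 − β/2 = 0, so β = Σxᵢyᵢ / (Σxᵢ² + σ²/τ²).
Σxᵢyᵢ = 4·13 + 6·19 + 1·3 + 4·14 = 225; Σxᵢ² = 69; σ²/τ² = 0.5.
β̂_MAP = 225 / (69 + 0.5) = 225/69.5 ≈ 3.237.

β̂_MAP = 3.237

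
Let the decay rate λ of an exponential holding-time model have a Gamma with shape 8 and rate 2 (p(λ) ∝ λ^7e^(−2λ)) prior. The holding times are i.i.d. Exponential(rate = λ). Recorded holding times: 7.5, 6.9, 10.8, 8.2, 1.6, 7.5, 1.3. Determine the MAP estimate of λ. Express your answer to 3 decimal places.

The Exponential(rate=λ) likelihood is ∝ λ^n e^(−λΣtᵢ). Here n = 7 and Σtᵢ = 7.5 + 6.9 + 10.8 + 8.2 + 1.6 + 7.5 + 1.3 = 43.8.
Posterior ∝ λ^7e^(−2λ) · λ^7e^(−43.8λ) = λ^14e^(−45.8λ), i.e. Gamma(15, 45.8).
Mode = (a−1)/b = 14/45.8 ≈ 0.306.

λ̂_MAP = 0.306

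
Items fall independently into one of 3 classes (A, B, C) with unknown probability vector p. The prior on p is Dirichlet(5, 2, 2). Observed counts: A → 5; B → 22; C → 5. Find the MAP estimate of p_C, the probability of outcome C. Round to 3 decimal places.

The posterior is Dirichlet(αᵢ + nᵢ) = Dirichlet(10, 24, 7).
For a Dirichlet(a₁,…,a_K) with all aᵢ > 1, the mode has j-th component (aⱼ − 1)/(Σaᵢ − K).
Here Σaᵢ = 41 and K = 3, so p_C = (7 − 1)/(41 − 3) = 6/38 ≈ 0.158.

MAP estimate of p_C = 0.158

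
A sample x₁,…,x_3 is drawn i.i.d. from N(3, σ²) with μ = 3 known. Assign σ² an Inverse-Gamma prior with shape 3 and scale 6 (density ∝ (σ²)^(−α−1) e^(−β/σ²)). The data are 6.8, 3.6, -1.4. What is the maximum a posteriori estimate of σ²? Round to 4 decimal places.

σ̂²_MAP = 4.1964

Sum of squared deviations about the known mean: SS = (6.8−3)² + (3.6−3)² + (-1.4−3)² = 34.16.
The Normal likelihood contributes (σ²)^(−n/2) exp(−SS/(2σ²)), so the posterior is Inverse-Gamma(α + n/2, β + SS/2) = Inverse-Gamma(4.5, 23.08).
The mode of Inverse-Gamma(a, b) is b/(a+1) = 23.08/5.5 ≈ 4.1964.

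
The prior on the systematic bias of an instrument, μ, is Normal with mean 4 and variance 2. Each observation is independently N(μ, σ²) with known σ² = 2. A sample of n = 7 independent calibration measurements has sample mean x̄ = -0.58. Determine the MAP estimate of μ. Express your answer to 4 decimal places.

μ̂_MAP = -0.0075

n = 7, x̄ = -0.58.
For a Normal prior and Normal likelihood with known variance, the posterior is Normal; its mode equals its mean, the precision-weighted average.
Prior precision 1/σ₀² = 1/2 = 0.5; data precision n/σ² = 7/2 = 3.5.
μ̂ = (0.5·4 + 3.5·(-0.58)) / (0.5 + 3.5) = (-0.03)/4 = -0.0075.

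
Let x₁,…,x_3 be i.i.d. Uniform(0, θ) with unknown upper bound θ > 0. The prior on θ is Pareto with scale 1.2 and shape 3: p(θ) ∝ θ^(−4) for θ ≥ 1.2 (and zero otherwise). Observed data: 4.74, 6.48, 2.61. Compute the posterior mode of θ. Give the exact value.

θ̂_MAP = 6.48

The Uniform(0, θ) likelihood is θ^(−n) for θ ≥ max(xᵢ), zero otherwise. Here max(xᵢ) = 6.48.
Posterior ∝ θ^(−4) · θ^(−3) = θ^(−7) on θ ≥ max(1.2, 6.48) = 6.48.
This density is strictly decreasing in θ, so the posterior mode lies at the lower boundary of the support.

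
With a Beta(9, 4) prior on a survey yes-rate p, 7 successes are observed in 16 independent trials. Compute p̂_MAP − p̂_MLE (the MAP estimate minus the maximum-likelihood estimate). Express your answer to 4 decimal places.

Posterior is Beta(16, 13); MAP = (16−1)/(29−2) = 15/27 ≈ 0.55556.
MLE ignores the prior: p̂_MLE = k/n = 7/16 ≈ 0.43750.
Difference = 15/27 − 7/16 = 17/144 ≈ 0.1181.

MAP − MLE = 0.1181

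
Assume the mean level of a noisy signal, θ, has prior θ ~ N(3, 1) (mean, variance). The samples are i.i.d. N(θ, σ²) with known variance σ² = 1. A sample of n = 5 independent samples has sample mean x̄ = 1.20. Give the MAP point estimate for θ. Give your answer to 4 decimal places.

θ̂_MAP = 1.5000

n = 5, x̄ = 1.20.
For a Normal prior and Normal likelihood with known variance, the posterior is Normal; its mode equals its mean, the precision-weighted average.
Prior precision 1/σ₀² = 1/1 = 1; data precision n/σ² = 5/1 = 5.
θ̂ = (1·3 + 5·1.2) / (1 + 5) = 9/6 = 1.5000.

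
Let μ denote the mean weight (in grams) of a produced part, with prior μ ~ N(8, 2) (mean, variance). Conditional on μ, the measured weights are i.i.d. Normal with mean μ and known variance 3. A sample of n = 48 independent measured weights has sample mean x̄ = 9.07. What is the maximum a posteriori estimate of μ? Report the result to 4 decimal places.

n = 48, x̄ = 9.07.
For a Normal prior and Normal likelihood with known variance, the posterior is Normal; its mode equals its mean, the precision-weighted average.
Prior precision 1/σ₀² = 1/2 = 0.5; data precision n/σ² = 48/3 = 16.
μ̂ = (0.5·8 + 16·9.07) / (0.5 + 16) = 149.12/16.5 = 7456/825 ≈ 9.0376.

μ̂_MAP = 9.0376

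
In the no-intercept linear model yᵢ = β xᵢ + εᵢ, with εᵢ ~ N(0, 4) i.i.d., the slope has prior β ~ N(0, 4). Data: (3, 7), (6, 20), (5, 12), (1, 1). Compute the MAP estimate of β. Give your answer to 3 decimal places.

β̂_MAP = 2.806

log p(β | y) = −Σ(yᵢ − βxᵢ)²/(2·4) − β²/(2·4) + const.
Setting the derivative to zero: Σxᵢ(yᵢ − βxᵢ)/4 − β/4 = 0, so β = Σxᵢyᵢ / (Σxᵢ² + σ²/τ²).
Σxᵢyᵢ = 3·7 + 6·20 + 5·12 + 1·1 = 202; Σxᵢ² = 71; σ²/τ² = 1.
β̂_MAP = 202 / (71 + 1) = 202/72 ≈ 2.806.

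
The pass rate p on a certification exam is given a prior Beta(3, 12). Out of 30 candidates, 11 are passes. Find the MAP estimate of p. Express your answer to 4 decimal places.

p̂_MAP = 0.3023

Prior: Beta(3, 12).
Data: 11 successes in 30 trials. The binomial likelihood contributes p^11(1−p)^19, so the posterior is Beta(3+11, 12+19) = Beta(14, 31).
For Beta(a, b) with a, b > 1 the mode is (a−1)/(a+b−2) = 13/43 ≈ 0.3023.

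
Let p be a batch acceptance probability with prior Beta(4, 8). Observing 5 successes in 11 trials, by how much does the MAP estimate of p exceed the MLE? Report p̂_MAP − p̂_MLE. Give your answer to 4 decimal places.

Posterior is Beta(9, 14); MAP = (9−1)/(23−2) = 8/21 ≈ 0.38095.
MLE ignores the prior: p̂_MLE = k/n = 5/11 ≈ 0.45455.
Difference = 8/21 − 5/11 = -17/231 ≈ -0.0736.

MAP − MLE = -0.0736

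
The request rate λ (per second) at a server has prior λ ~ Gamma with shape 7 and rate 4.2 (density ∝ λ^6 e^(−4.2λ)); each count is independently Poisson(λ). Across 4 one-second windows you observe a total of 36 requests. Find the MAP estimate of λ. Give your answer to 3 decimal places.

λ̂_MAP = 5.122

Σxᵢ = 36, n = 4.
Posterior ∝ λ^6e^(−4.2λ) · λ^36e^(−4λ) = λ^42e^(−8.2λ), i.e. Gamma(shape=43, rate=8.2).
The mode of a Gamma(a, b) with a ≥ 1 (shape–rate) is (a−1)/b = 42/8.2 ≈ 5.122.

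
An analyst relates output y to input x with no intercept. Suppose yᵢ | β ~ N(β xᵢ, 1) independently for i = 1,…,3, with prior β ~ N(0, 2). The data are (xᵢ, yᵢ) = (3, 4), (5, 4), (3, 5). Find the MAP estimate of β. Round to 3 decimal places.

log p(β | y) = −Σ(yᵢ − βxᵢ)²/(2·1) − β²/(2·2) + const.
Setting the derivative to zero: Σxᵢ(yᵢ − βxᵢ)/1 − β/2 = 0, so β = Σxᵢyᵢ / (Σxᵢ² + σ²/τ²).
Σxᵢyᵢ = 3·4 + 5·4 + 3·5 = 47; Σxᵢ² = 43; σ²/τ² = 0.5.
β̂_MAP = 47 / (43 + 0.5) = 47/43.5 ≈ 1.080.

β̂_MAP = 1.080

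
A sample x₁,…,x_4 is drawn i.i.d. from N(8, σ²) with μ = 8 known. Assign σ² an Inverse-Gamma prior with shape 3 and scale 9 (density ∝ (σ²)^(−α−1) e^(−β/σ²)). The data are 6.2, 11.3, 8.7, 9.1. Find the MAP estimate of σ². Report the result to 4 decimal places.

σ̂²_MAP = 2.8192

Sum of squared deviations about the known mean: SS = (6.2−8)² + (11.3−8)² + (8.7−8)² + (9.1−8)² = 15.83.
The Normal likelihood contributes (σ²)^(−n/2) exp(−SS/(2σ²)), so the posterior is Inverse-Gamma(α + n/2, β + SS/2) = Inverse-Gamma(5, 16.915).
The mode of Inverse-Gamma(a, b) is b/(a+1) = 16.915/6 ≈ 2.8192.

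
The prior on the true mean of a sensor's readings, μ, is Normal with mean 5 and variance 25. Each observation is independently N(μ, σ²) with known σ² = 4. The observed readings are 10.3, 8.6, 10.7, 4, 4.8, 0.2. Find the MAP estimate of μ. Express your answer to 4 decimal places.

μ̂_MAP = 6.3961

n = 6; x̄ = (10.3 + 8.6 + 10.7 + 4 + 4.8 + 0.2)/6 = 38.6/6 = 193/30 ≈ 6.4333.
For a Normal prior and Normal likelihood with known variance, the posterior is Normal; its mode equals its mean, the precision-weighted average.
Prior precision 1/σ₀² = 1/25 = 0.04; data precision n/σ² = 6/4 = 1.5.
μ̂ = (0.04·5 + 1.5·(193/30)) / (0.04 + 1.5) = 9.85/1.54 = 985/154 ≈ 6.3961.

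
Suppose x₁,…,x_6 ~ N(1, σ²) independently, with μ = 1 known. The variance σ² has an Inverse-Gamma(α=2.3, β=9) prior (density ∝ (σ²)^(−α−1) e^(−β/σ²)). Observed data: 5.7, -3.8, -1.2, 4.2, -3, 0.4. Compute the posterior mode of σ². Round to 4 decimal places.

σ̂²_MAP = 7.5056

Sum of squared deviations about the known mean: SS = (5.7−1)² + (-3.8−1)² + (-1.2−1)² + (4.2−1)² + (-3−1)² + (0.4−1)² = 76.57.
The Normal likelihood contributes (σ²)^(−n/2) exp(−SS/(2σ²)), so the posterior is Inverse-Gamma(α + n/2, β + SS/2) = Inverse-Gamma(5.3, 47.285).
The mode of Inverse-Gamma(a, b) is b/(a+1) = 47.285/6.3 ≈ 7.5056.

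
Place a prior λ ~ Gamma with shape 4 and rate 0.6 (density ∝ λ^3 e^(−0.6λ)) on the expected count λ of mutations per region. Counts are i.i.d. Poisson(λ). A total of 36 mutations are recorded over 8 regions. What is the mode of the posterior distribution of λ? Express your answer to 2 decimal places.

λ̂_MAP = 4.53

Σxᵢ = 36, n = 8.
Posterior ∝ λ^3e^(−0.6λ) · λ^36e^(−8λ) = λ^39e^(−8.6λ), i.e. Gamma(shape=40, rate=8.6).
The mode of a Gamma(a, b) with a ≥ 1 (shape–rate) is (a−1)/b = 39/8.6 ≈ 4.53.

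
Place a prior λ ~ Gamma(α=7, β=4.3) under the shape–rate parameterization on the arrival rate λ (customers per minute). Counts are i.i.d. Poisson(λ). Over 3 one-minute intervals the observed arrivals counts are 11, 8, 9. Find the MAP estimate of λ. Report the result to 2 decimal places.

Σxᵢ = 11+8+9 = 28, with n = 3.
Posterior ∝ λ^6e^(−4.3λ) · λ^28e^(−3λ) = λ^34e^(−7.3λ), i.e. Gamma(shape=35, rate=7.3).
The mode of a Gamma(a, b) with a ≥ 1 (shape–rate) is (a−1)/b = 34/7.3 ≈ 4.66.

λ̂_MAP = 4.66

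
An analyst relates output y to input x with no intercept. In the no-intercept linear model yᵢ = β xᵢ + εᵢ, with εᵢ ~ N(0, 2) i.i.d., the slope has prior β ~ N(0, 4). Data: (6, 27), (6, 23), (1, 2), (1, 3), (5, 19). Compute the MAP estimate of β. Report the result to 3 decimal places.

β̂_MAP = 4.020

log p(β | y) = −Σ(yᵢ − βxᵢ)²/(2·2) − β²/(2·4) + const.
Setting the derivative to zero: Σxᵢ(yᵢ − βxᵢ)/2 − β/4 = 0, so β = Σxᵢyᵢ / (Σxᵢ² + σ²/τ²).
Σxᵢyᵢ = 6·27 + 6·23 + 1·2 + 1·3 + 5·19 = 400; Σxᵢ² = 99; σ²/τ² = 0.5.
β̂_MAP = 400 / (99 + 0.5) = 400/99.5 ≈ 4.020.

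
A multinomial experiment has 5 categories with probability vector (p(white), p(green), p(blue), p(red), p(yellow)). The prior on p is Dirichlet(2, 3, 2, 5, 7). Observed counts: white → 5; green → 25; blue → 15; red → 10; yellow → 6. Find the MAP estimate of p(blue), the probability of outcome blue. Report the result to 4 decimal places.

MAP estimate of p(blue) = 0.2133

The posterior is Dirichlet(αᵢ + nᵢ) = Dirichlet(7, 28, 17, 15, 13).
For a Dirichlet(a₁,…,a_K) with all aᵢ > 1, the mode has j-th component (aⱼ − 1)/(Σaᵢ − K).
Here Σaᵢ = 80 and K = 5, so p(blue) = (17 − 1)/(80 − 5) = 16/75 ≈ 0.2133.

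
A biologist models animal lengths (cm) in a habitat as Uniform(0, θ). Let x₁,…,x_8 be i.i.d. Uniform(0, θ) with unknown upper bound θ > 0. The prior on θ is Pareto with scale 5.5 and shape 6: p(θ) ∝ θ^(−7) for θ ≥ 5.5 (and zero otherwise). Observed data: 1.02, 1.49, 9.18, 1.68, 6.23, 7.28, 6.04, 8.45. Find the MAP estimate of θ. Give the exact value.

The Uniform(0, θ) likelihood is θ^(−n) for θ ≥ max(xᵢ), zero otherwise. Here max(xᵢ) = 9.18.
Posterior ∝ θ^(−7) · θ^(−8) = θ^(−15) on θ ≥ max(5.5, 9.18) = 9.18.
This density is strictly decreasing in θ, so the posterior mode lies at the lower boundary of the support.

θ̂_MAP = 9.18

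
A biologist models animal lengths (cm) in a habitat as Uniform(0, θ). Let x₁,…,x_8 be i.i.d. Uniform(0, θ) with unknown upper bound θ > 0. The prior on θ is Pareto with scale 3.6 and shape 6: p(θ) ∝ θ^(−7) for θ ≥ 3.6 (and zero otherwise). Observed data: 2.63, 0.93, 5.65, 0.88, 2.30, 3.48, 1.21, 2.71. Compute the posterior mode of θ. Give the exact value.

θ̂_MAP = 5.65

The Uniform(0, θ) likelihood is θ^(−n) for θ ≥ max(xᵢ), zero otherwise. Here max(xᵢ) = 5.65.
Posterior ∝ θ^(−7) · θ^(−8) = θ^(−15) on θ ≥ max(3.6, 5.65) = 5.65.
This density is strictly decreasing in θ, so the posterior mode lies at the lower boundary of the support.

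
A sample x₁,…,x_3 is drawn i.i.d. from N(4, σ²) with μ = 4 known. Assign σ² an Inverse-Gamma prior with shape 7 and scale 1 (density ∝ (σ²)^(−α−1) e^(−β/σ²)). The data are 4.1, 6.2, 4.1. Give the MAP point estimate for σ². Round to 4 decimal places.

Sum of squared deviations about the known mean: SS = (4.1−4)² + (6.2−4)² + (4.1−4)² = 4.86.
The Normal likelihood contributes (σ²)^(−n/2) exp(−SS/(2σ²)), so the posterior is Inverse-Gamma(α + n/2, β + SS/2) = Inverse-Gamma(8.5, 3.43).
The mode of Inverse-Gamma(a, b) is b/(a+1) = 3.43/9.5 ≈ 0.3611.

σ̂²_MAP = 0.3611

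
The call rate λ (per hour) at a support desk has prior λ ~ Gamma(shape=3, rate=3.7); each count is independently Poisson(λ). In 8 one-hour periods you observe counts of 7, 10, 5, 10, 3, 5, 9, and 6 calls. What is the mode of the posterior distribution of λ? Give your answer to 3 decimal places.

Σxᵢ = 7+10+5+10+3+5+9+6 = 55, with n = 8.
Posterior ∝ λ^2e^(−3.7λ) · λ^55e^(−8λ) = λ^57e^(−11.7λ), i.e. Gamma(shape=58, rate=11.7).
The mode of a Gamma(a, b) with a ≥ 1 (shape–rate) is (a−1)/b = 57/11.7 ≈ 4.872.

λ̂_MAP = 4.872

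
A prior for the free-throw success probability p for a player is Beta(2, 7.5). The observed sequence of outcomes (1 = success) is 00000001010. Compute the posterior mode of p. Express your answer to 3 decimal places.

p̂_MAP = 0.162

Prior: Beta(2, 7.5).
Data: 2 successes in 11 trials (from the sequence). The binomial likelihood contributes p^2(1−p)^9, so the posterior is Beta(2+2, 7.5+9) = Beta(4, 16.5).
For Beta(a, b) with a, b > 1 the mode is (a−1)/(a+b−2) = 3/18.5 ≈ 0.162.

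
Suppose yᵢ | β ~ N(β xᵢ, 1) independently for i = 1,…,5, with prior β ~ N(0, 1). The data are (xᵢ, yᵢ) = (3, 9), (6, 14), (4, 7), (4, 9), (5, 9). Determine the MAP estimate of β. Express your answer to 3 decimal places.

log p(β | y) = −Σ(yᵢ − βxᵢ)²/(2·1) − β²/(2·1) + const.
Setting the derivative to zero: Σxᵢ(yᵢ − βxᵢ)/1 − β/1 = 0, so β = Σxᵢyᵢ / (Σxᵢ² + σ²/τ²).
Σxᵢyᵢ = 3·9 + 6·14 + 4·7 + 4·9 + 5·9 = 220; Σxᵢ² = 102; σ²/τ² = 1.
β̂_MAP = 220 / (102 + 1) = 220/103 ≈ 2.136.

β̂_MAP = 2.136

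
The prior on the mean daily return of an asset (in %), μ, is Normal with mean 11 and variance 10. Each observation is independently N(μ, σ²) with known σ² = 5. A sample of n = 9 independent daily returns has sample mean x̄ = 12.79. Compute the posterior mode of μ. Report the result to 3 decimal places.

μ̂_MAP = 12.696

n = 9, x̄ = 12.79.
For a Normal prior and Normal likelihood with known variance, the posterior is Normal; its mode equals its mean, the precision-weighted average.
Prior precision 1/σ₀² = 1/10 = 0.1; data precision n/σ² = 9/5 = 1.8.
μ̂ = (0.1·11 + 1.8·12.79) / (0.1 + 1.8) = 24.122/1.9 = 12061/950 ≈ 12.696.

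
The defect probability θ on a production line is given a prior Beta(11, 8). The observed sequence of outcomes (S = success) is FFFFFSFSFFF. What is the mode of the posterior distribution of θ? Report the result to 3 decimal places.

Prior: Beta(11, 8).
Data: 2 successes in 11 trials (from the sequence). The binomial likelihood contributes θ^2(1−θ)^9, so the posterior is Beta(11+2, 8+9) = Beta(13, 17).
For Beta(a, b) with a, b > 1 the mode is (a−1)/(a+b−2) = 12/28 ≈ 0.429.

θ̂_MAP = 0.429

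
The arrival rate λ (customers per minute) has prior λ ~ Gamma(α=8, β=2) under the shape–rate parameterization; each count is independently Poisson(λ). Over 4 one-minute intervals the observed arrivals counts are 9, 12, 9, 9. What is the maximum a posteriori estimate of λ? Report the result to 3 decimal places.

λ̂_MAP = 7.667

Σxᵢ = 9+12+9+9 = 39, with n = 4.
Posterior ∝ λ^7e^(−2λ) · λ^39e^(−4λ) = λ^46e^(−6λ), i.e. Gamma(shape=47, rate=6).
The mode of a Gamma(a, b) with a ≥ 1 (shape–rate) is (a−1)/b = 46/6 ≈ 7.667.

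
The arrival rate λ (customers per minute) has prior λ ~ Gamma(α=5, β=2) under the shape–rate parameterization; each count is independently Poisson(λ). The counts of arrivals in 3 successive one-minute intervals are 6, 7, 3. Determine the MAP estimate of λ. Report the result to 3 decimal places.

λ̂_MAP = 4.000

Σxᵢ = 6+7+3 = 16, with n = 3.
Posterior ∝ λ^4e^(−2λ) · λ^16e^(−3λ) = λ^20e^(−5λ), i.e. Gamma(shape=21, rate=5).
The mode of a Gamma(a, b) with a ≥ 1 (shape–rate) is (a−1)/b = 20/5 ≈ 4.000.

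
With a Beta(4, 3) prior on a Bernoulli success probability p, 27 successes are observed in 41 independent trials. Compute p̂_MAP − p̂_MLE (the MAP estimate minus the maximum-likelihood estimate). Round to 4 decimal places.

MAP − MLE = -0.0064

Posterior is Beta(31, 17); MAP = (31−1)/(48−2) = 30/46 ≈ 0.65217.
MLE ignores the prior: p̂_MLE = k/n = 27/41 ≈ 0.65854.
Difference = 30/46 − 27/41 = -6/943 ≈ -0.0064.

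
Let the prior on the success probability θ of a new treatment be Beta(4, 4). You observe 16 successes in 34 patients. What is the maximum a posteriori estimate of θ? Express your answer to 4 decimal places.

θ̂_MAP = 0.4750

Prior: Beta(4, 4).
Data: 16 successes in 34 trials. The binomial likelihood contributes θ^16(1−θ)^18, so the posterior is Beta(4+16, 4+18) = Beta(20, 22).
For Beta(a, b) with a, b > 1 the mode is (a−1)/(a+b−2) = 19/40 ≈ 0.4750.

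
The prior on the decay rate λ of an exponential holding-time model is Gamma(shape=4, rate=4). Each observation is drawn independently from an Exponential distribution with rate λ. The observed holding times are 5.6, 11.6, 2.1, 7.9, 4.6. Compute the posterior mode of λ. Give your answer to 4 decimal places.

The Exponential(rate=λ) likelihood is ∝ λ^n e^(−λΣtᵢ). Here n = 5 and Σtᵢ = 5.6 + 11.6 + 2.1 + 7.9 + 4.6 = 31.8.
Posterior ∝ λ^3e^(−4λ) · λ^5e^(−31.8λ) = λ^8e^(−35.8λ), i.e. Gamma(9, 35.8).
Mode = (a−1)/b = 8/35.8 ≈ 0.2235.

λ̂_MAP = 0.2235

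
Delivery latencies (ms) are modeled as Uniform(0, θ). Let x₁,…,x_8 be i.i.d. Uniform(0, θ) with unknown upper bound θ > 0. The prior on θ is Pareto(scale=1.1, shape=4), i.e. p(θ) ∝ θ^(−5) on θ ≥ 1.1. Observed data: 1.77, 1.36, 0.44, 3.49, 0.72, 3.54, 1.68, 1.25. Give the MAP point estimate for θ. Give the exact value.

θ̂_MAP = 3.54

The Uniform(0, θ) likelihood is θ^(−n) for θ ≥ max(xᵢ), zero otherwise. Here max(xᵢ) = 3.54.
Posterior ∝ θ^(−5) · θ^(−8) = θ^(−13) on θ ≥ max(1.1, 3.54) = 3.54.
This density is strictly decreasing in θ, so the posterior mode lies at the lower boundary of the support.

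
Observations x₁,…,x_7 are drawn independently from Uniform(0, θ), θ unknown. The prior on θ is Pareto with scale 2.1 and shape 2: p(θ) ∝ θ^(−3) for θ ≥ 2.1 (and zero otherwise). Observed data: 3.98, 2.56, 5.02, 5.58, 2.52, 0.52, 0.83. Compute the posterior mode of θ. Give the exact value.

θ̂_MAP = 5.58

The Uniform(0, θ) likelihood is θ^(−n) for θ ≥ max(xᵢ), zero otherwise. Here max(xᵢ) = 5.58.
Posterior ∝ θ^(−3) · θ^(−7) = θ^(−10) on θ ≥ max(2.1, 5.58) = 5.58.
This density is strictly decreasing in θ, so the posterior mode lies at the lower boundary of the support.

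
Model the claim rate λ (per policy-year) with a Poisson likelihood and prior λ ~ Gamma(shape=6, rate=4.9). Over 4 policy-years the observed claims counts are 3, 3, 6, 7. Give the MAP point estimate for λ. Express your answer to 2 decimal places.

Σxᵢ = 3+3+6+7 = 19, with n = 4.
Posterior ∝ λ^5e^(−4.9λ) · λ^19e^(−4λ) = λ^24e^(−8.9λ), i.e. Gamma(shape=25, rate=8.9).
The mode of a Gamma(a, b) with a ≥ 1 (shape–rate) is (a−1)/b = 24/8.9 ≈ 2.70.

λ̂_MAP = 2.70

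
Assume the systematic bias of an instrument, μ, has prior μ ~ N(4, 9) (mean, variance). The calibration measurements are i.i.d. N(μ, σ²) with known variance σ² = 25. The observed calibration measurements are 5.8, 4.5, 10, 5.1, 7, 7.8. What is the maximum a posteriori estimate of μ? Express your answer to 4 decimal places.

μ̂_MAP = 5.8456

n = 6; x̄ = (5.8 + 4.5 + 10 + 5.1 + 7 + 7.8)/6 = 40.2/6 = 6.7.
For a Normal prior and Normal likelihood with known variance, the posterior is Normal; its mode equals its mean, the precision-weighted average.
Prior precision 1/σ₀² = 1/9; data precision n/σ² = 6/25 = 0.24.
μ̂ = ((1/9)·4 + 0.24·6.7) / (1/9 + 0.24) = (2309/1125)/(79/225) = 2309/395 ≈ 5.8456.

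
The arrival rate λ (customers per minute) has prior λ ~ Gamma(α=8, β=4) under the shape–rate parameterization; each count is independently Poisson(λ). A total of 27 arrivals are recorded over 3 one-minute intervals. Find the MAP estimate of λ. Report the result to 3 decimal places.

Σxᵢ = 27, n = 3.
Posterior ∝ λ^7e^(−4λ) · λ^27e^(−3λ) = λ^34e^(−7λ), i.e. Gamma(shape=35, rate=7).
The mode of a Gamma(a, b) with a ≥ 1 (shape–rate) is (a−1)/b = 34/7 ≈ 4.857.

λ̂_MAP = 4.857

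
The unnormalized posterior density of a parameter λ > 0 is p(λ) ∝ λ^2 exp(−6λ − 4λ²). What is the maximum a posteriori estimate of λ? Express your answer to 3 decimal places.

ℓ'(λ) = 2/λ − 6 − 8λ. Setting this to zero and multiplying by λ: 8λ² + 6λ − 2 = 0.
λ = (−6 + √(6² + 4·8·2)) / (2·8) = (−6 + √100) / 16 = (−6 + 10)/16 = 1/4.
ℓ''(λ) = −2/λ² − 8 < 0, confirming a maximum.

λ̂_MAP = 0.250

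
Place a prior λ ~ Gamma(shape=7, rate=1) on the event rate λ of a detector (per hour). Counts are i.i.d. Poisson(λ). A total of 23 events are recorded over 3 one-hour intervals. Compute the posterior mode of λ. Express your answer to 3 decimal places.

Σxᵢ = 23, n = 3.
Posterior ∝ λ^6e^(−1λ) · λ^23e^(−3λ) = λ^29e^(−4λ), i.e. Gamma(shape=30, rate=4).
The mode of a Gamma(a, b) with a ≥ 1 (shape–rate) is (a−1)/b = 29/4 ≈ 7.250.

λ̂_MAP = 7.250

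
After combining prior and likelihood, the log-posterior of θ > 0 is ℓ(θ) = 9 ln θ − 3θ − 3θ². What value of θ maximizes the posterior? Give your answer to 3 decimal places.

ℓ'(θ) = 9/θ − 3 − 6θ. Setting this to zero and multiplying by θ: 6θ² + 3θ − 9 = 0.
θ = (−3 + √(3² + 4·6·9)) / (2·6) = (−3 + √225) / 12 = (−3 + 15)/12 = 1.
ℓ''(θ) = −9/θ² − 6 < 0, confirming a maximum.

θ̂_MAP = 1.000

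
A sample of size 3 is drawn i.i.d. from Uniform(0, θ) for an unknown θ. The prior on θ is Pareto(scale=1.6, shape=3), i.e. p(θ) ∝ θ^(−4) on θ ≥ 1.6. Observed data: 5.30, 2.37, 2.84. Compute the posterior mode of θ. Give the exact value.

θ̂_MAP = 5.30

The Uniform(0, θ) likelihood is θ^(−n) for θ ≥ max(xᵢ), zero otherwise. Here max(xᵢ) = 5.30.
Posterior ∝ θ^(−4) · θ^(−3) = θ^(−7) on θ ≥ max(1.6, 5.30) = 5.30.
This density is strictly decreasing in θ, so the posterior mode lies at the lower boundary of the support.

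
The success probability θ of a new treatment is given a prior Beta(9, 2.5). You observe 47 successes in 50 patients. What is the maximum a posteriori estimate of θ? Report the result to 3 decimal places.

Prior: Beta(9, 2.5).
Data: 47 successes in 50 trials. The binomial likelihood contributes θ^47(1−θ)^3, so the posterior is Beta(9+47, 2.5+3) = Beta(56, 5.5).
For Beta(a, b) with a, b > 1 the mode is (a−1)/(a+b−2) = 55/59.5 ≈ 0.924.

θ̂_MAP = 0.924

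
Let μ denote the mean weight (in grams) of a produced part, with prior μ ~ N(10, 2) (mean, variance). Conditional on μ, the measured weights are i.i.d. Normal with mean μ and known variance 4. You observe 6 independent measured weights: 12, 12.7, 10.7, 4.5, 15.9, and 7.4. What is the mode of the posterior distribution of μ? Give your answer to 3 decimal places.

μ̂_MAP = 10.400

n = 6; x̄ = (12 + 12.7 + 10.7 + 4.5 + 15.9 + 7.4)/6 = 63.2/6 = 158/15 ≈ 10.5333.
For a Normal prior and Normal likelihood with known variance, the posterior is Normal; its mode equals its mean, the precision-weighted average.
Prior precision 1/σ₀² = 1/2 = 0.5; data precision n/σ² = 6/4 = 1.5.
μ̂ = (0.5·10 + 1.5·(158/15)) / (0.5 + 1.5) = 20.8/2 = 10.400.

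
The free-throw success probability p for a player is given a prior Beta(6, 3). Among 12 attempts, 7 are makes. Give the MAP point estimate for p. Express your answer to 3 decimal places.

p̂_MAP = 0.632

Prior: Beta(6, 3).
Data: 7 successes in 12 trials. The binomial likelihood contributes p^7(1−p)^5, so the posterior is Beta(6+7, 3+5) = Beta(13, 8).
For Beta(a, b) with a, b > 1 the mode is (a−1)/(a+b−2) = 12/19 ≈ 0.632.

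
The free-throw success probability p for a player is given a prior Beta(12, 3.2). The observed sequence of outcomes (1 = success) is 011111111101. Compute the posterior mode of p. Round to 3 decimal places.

p̂_MAP = 0.833

Prior: Beta(12, 3.2).
Data: 10 successes in 12 trials (from the sequence). The binomial likelihood contributes p^10(1−p)^2, so the posterior is Beta(12+10, 3.2+2) = Beta(22, 5.2).
For Beta(a, b) with a, b > 1 the mode is (a−1)/(a+b−2) = 21/25.2 ≈ 0.833.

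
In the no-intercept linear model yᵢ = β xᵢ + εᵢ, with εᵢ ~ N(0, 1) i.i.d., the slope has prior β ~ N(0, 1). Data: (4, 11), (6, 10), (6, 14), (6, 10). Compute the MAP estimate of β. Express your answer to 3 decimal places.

log p(β | y) = −Σ(yᵢ − βxᵢ)²/(2·1) − β²/(2·1) + const.
Setting the derivative to zero: Σxᵢ(yᵢ − βxᵢ)/1 − β/1 = 0, so β = Σxᵢyᵢ / (Σxᵢ² + σ²/τ²).
Σxᵢyᵢ = 4·11 + 6·10 + 6·14 + 6·10 = 248; Σxᵢ² = 124; σ²/τ² = 1.
β̂_MAP = 248 / (124 + 1) = 248/125 ≈ 1.984.

β̂_MAP = 1.984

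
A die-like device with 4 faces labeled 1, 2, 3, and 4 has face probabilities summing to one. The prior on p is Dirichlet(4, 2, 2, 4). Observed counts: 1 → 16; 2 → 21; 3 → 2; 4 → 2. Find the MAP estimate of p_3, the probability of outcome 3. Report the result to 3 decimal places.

The posterior is Dirichlet(αᵢ + nᵢ) = Dirichlet(20, 23, 4, 6).
For a Dirichlet(a₁,…,a_K) with all aᵢ > 1, the mode has j-th component (aⱼ − 1)/(Σaᵢ − K).
Here Σaᵢ = 53 and K = 4, so p_3 = (4 − 1)/(53 − 4) = 3/49 ≈ 0.061.

MAP estimate: 0.061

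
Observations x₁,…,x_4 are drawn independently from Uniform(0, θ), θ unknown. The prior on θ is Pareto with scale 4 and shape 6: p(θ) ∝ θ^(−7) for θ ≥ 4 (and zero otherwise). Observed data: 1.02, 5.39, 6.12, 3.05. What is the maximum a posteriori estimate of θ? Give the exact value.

The Uniform(0, θ) likelihood is θ^(−n) for θ ≥ max(xᵢ), zero otherwise. Here max(xᵢ) = 6.12.
Posterior ∝ θ^(−7) · θ^(−4) = θ^(−11) on θ ≥ max(4, 6.12) = 6.12.
This density is strictly decreasing in θ, so the posterior mode lies at the lower boundary of the support.

θ̂_MAP = 6.12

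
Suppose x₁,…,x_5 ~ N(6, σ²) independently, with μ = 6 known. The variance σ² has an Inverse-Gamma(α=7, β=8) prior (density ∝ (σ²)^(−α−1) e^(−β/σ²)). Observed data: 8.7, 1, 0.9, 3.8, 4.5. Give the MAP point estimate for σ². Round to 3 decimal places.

σ̂²_MAP = 3.876

Sum of squared deviations about the known mean: SS = (8.7−6)² + (1−6)² + (0.9−6)² + (3.8−6)² + (4.5−6)² = 65.39.
The Normal likelihood contributes (σ²)^(−n/2) exp(−SS/(2σ²)), so the posterior is Inverse-Gamma(α + n/2, β + SS/2) = Inverse-Gamma(9.5, 40.695).
The mode of Inverse-Gamma(a, b) is b/(a+1) = 40.695/10.5 ≈ 3.876.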